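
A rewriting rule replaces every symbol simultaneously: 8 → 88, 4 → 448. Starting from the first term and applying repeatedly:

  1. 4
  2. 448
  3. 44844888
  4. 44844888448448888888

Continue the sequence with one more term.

Rewriting the 20 symbols of 44844888448448888888 one by one yields 448 448 88 448 448 88 88 88 448 448 88 448 448 88 88 88 88 88 88 88; concatenated:

448448884484488888884484488844844888888888888888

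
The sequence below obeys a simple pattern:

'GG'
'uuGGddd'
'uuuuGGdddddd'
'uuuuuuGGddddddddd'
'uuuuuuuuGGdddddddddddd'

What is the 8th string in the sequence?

uuuuuuuuuuuuuuGGddddddddddddddddddddd

Each term wraps the previous one in uu on the left and ddd on the right.
From uuuuuuuuGGdddddddddddd, 3 further steps: uuuuuuuuGGdddddddddddd → uuuuuuuuuuGGddddddddddddddd → uuuuuuuuuuuuGGdddddddddddddddddd → (answer).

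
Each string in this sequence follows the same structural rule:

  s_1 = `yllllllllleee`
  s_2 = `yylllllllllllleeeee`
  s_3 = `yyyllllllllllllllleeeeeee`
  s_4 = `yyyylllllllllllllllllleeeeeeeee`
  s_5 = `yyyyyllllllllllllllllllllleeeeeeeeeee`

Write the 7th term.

Term n consists of n-1 y's, followed by 3n+3 l's, followed by 2n-1 e's, where the shown terms are n = 2, 3, 4, 5, 6.
Setting n = 8 gives 7, 27, 15 characters in each block.

yyyyyyyllllllllllllllllllllllllllleeeeeeeeeeeeeee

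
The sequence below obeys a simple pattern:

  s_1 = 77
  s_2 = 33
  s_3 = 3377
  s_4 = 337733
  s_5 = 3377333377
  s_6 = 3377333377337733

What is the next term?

This is a Fibonacci-style word recurrence s(k) = s(k−1)·s(k−2): e.g. 33·77 = 3377.
Continuing: 3377333377337733 · 3377333377 gives term 7.

33773333773377333377333377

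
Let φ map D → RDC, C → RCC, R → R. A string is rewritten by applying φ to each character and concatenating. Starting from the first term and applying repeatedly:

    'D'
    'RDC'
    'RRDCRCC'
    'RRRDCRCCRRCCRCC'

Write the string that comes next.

Replace each of the 15 characters of RRRDCRCCRRCCRCC in place — R R R RDC RCC R RCC RCC R R RCC RCC R RCC RCC — and concatenate.

RRRRDCRCCRRCCRCCRRRCCRCCRRCCRCC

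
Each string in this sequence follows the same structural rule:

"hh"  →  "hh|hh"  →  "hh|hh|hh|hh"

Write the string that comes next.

s(k+1) = s(k)·|·s(k) — each term doubles the last with '|' between the halves.
So the next term is two copies of hh|hh|hh|hh with '|' between the halves.

hh|hh|hh|hh|hh|hh|hh|hh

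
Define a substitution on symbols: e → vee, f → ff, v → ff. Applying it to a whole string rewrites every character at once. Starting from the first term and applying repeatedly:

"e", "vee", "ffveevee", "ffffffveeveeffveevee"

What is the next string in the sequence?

ffffffffffffffveeveeffveeveeffffffveeveeffveevee

Replace each of the 20 characters of ffffffveeveeffveevee in place — ff ff ff ff ff ff ff vee vee ff vee vee ff ff ff vee vee ff vee vee — and concatenate.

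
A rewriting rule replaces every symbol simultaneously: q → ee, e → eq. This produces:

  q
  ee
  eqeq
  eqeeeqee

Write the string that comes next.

eqeeeqeqeqeeeqeq

Apply φ to eqeeeqee symbol by symbol: e→eq, q→ee, e→eq, e→eq, e→eq, q→ee, e→eq, e→eq; joined: eq ee eq eq eq ee eq eq.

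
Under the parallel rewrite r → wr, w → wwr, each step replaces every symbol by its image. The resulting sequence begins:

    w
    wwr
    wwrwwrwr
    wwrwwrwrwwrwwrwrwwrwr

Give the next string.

Rewriting the 21 symbols of wwrwwrwrwwrwwrwrwwrwr one by one yields wwr wwr wr wwr wwr wr wwr wr wwr wwr wr wwr wwr wr wwr wr wwr wwr wr wwr wr; concatenated:

wwrwwrwrwwrwwrwrwwrwrwwrwwrwrwwrwwrwrwwrwrwwrwwrwrwwrwr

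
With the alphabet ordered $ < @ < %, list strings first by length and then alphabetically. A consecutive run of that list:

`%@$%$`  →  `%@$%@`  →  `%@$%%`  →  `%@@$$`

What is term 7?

%@@@$

Continuing the enumeration 3 steps past %@@$$: %@@$$ → %@@$@ → %@@$% → (answer).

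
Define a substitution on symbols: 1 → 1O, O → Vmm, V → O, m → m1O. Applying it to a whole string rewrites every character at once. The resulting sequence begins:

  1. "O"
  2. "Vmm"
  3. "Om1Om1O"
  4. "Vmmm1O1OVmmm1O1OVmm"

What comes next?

φ(Vmmm1O1OVmmm1O1OVmm) expands symbol-by-symbol to O m1O m1O m1O 1O Vmm 1O Vmm O m1O m1O m1O 1O Vmm 1O Vmm O m1O m1O; joining the 19 pieces gives the next term.

Om1Om1Om1O1OVmm1OVmmOm1Om1Om1O1OVmm1OVmmOm1Om1O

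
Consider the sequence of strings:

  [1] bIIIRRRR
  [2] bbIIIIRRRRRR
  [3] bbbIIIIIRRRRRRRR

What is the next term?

bbbbIIIIIIRRRRRRRRRR

Each string has the form b^{n-1} I^{n+1} R^{2n}, where the shown terms are n = 2, 3, 4.
Setting n = 5 gives 4, 6, 10 characters in each block.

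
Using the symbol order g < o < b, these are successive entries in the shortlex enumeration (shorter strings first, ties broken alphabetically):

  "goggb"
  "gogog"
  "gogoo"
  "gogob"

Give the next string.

Find the rightmost character of gogob below b, bump it to the next letter, and reset everything to its right to g.

gogbg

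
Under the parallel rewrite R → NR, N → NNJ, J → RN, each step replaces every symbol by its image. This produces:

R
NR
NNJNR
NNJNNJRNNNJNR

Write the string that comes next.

φ(NNJNNJRNNNJNR) expands symbol-by-symbol to NNJ NNJ RN NNJ NNJ RN NR NNJ NNJ NNJ RN NNJ NR; joining the 13 pieces gives the next term.

NNJNNJRNNNJNNJRNNRNNJNNJNNJRNNNJNR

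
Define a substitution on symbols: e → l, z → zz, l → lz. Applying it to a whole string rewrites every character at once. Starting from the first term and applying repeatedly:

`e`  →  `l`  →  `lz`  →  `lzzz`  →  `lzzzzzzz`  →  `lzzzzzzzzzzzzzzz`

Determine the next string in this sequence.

Replace each of the 16 characters of lzzzzzzzzzzzzzzz in place — lz zz zz zz zz zz zz zz zz zz zz zz zz zz zz zz — and concatenate.

lzzzzzzzzzzzzzzzzzzzzzzzzzzzzzzz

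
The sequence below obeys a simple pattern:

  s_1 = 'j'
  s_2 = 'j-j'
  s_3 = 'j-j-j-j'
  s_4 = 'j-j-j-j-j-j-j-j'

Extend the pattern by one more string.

s(k+1) = s(k)·-·s(k) — each term doubles the last with '-' between the halves.
Doubling j-j-j-j-j-j-j-j with '-' between the halves:

j-j-j-j-j-j-j-j-j-j-j-j-j-j-j-j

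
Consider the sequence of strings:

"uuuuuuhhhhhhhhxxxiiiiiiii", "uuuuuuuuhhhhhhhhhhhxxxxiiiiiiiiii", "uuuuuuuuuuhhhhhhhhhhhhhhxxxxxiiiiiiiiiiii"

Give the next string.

Term n consists of 2n u's, followed by 3n-1 h's, followed by n x's, followed by 2n+2 i's, where the shown terms are n = 3, 4, 5.
For the next term, n = 6, so the run lengths are 12, 17, 6, 14.

uuuuuuuuuuuuhhhhhhhhhhhhhhhhhxxxxxxiiiiiiiiiiiiii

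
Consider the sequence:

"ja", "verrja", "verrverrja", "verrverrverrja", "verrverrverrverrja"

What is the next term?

verrverrverrverrverrja

Each term is the previous one with verr prepended.
So the next term is verr·verrverrverrverrja.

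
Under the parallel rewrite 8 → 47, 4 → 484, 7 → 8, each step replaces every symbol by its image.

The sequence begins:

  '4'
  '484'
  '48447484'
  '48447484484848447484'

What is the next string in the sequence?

Replace each of the 20 characters of 48447484484848447484 in place — 484 47 484 484 8 484 47 484 484 47 484 47 484 47 484 484 8 484 47 484 — and concatenate.

48447484484848447484484474844748447484484848447484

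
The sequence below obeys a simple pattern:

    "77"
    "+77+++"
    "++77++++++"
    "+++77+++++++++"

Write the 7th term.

++++++77++++++++++++++++++

Every step adds + to the front and +++ to the end of the previous string.
From +++77+++++++++, 3 further steps: +++77+++++++++ → ++++77++++++++++++ → +++++77+++++++++++++++ → (answer).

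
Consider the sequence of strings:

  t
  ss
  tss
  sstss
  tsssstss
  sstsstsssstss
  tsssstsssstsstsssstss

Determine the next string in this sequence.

sstsstsssstsstsssstsssstsstsssstss

Each term (from the third on) is the two preceding terms concatenated in order: term 3 = t·ss = tss.
The next term joins sstsstsssstss and tsssstsssstsstsssstss.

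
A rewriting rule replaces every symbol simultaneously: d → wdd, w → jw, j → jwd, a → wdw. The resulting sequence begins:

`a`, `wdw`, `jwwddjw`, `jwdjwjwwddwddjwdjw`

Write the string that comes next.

φ(jwdjwjwwddwddjwdjw) expands symbol-by-symbol to jwd jw wdd jwd jw jwd jw jw wdd wdd jw wdd wdd jwd jw wdd jwd jw; joining the 18 pieces gives the next term.

jwdjwwddjwdjwjwdjwjwwddwddjwwddwddjwdjwwddjwdjw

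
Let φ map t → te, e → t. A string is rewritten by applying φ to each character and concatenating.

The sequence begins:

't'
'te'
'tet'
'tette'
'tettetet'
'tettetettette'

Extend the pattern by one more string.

φ(tettetettette) expands symbol-by-symbol to te t te te t te t te te t te te t; joining the 13 pieces gives the next term.

tettetettettetettetet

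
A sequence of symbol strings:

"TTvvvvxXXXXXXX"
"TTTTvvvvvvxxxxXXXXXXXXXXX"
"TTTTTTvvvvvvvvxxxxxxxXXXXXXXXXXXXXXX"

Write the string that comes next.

TTTTTTTTvvvvvvvvvvxxxxxxxxxxXXXXXXXXXXXXXXXXXXX

The n-th term is 2n T's then 2n+2 v's then 3n-2 x's then 4n+3 X's (n = 1, 2, …).
At n = 4 the blocks have lengths 8, 10, 10, 19.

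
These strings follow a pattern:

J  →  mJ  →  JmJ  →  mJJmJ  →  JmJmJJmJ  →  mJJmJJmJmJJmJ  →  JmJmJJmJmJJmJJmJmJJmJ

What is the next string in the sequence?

From term 3 onward, concatenate the second-to-last term with the last: J·mJ = JmJ, mJ·JmJ = mJJmJ, …
So term 8 is mJJmJJmJmJJmJ·JmJmJJmJmJJmJJmJmJJmJ.

mJJmJJmJmJJmJJmJmJJmJmJJmJJmJmJJmJ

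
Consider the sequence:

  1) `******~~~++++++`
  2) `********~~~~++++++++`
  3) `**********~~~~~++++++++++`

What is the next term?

Term n consists of 2n *'s, followed by n ~'s, followed by 2n +'s, where the shown terms are n = 3, 4, 5.
At n = 6 the blocks have lengths 12, 6, 12.

************~~~~~~++++++++++++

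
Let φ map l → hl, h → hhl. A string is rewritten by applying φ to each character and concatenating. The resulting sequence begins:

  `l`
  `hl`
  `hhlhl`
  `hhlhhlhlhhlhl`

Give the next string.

φ(hhlhhlhlhhlhl) expands symbol-by-symbol to hhl hhl hl hhl hhl hl hhl hl hhl hhl hl hhl hl; joining the 13 pieces gives the next term.

hhlhhlhlhhlhhlhlhhlhlhhlhhlhlhhlhl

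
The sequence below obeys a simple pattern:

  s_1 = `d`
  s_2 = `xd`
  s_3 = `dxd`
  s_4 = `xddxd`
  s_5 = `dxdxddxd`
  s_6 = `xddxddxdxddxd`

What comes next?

dxdxddxdxddxddxdxddxd

Each term (from the third on) is the two preceding terms concatenated in order: term 3 = d·xd = dxd.
The next term joins dxdxddxd and xddxddxdxddxd.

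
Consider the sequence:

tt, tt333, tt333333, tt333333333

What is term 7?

Every step adds 333 to the end: s(k+1) = s(k)·333.
From tt333333333, 3 further steps: tt333333333 → tt333333333333 → tt333333333333333 → (answer).

tt333333333333333333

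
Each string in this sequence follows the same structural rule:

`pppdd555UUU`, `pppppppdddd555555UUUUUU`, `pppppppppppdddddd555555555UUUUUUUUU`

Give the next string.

Reading off run lengths: p runs 3, 7, 11; d runs 2, 4, 6; 5 runs 3, 6, 9; U runs 3, 6, 9 — each is linear in n (n = 1, 2, …).
At n = 4 the blocks have lengths 15, 8, 12, 12.

pppppppppppppppdddddddd555555555555UUUUUUUUUUUU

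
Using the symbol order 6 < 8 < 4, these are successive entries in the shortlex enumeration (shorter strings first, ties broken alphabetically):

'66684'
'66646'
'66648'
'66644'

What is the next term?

The successor of 66644 increments the rightmost position that isn't already 4 and resets every position after it to 6.

66866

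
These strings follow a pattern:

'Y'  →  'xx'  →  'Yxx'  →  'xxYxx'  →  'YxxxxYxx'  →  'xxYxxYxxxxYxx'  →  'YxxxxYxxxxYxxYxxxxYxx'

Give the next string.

This is a Fibonacci-style word recurrence s(k) = s(k−2)·s(k−1): e.g. Y·xx = Yxx.
The next term joins xxYxxYxxxxYxx and YxxxxYxxxxYxxYxxxxYxx.

xxYxxYxxxxYxxYxxxxYxxxxYxxYxxxxYxx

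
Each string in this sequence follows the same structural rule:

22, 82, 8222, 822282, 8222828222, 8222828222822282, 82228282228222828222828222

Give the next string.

Each term (from the third on) is the previous term followed by the one before it: term 3 = 82·22 = 8222.
The next term joins 82228282228222828222828222 and 8222828222822282.

822282822282228282228282228222828222822282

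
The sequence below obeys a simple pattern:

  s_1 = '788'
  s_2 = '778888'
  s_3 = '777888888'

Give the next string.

777788888888

Each string has the form 7^{n} 8^{2n} (n = 1, 2, …).
At n = 4 the blocks have lengths 4, 8.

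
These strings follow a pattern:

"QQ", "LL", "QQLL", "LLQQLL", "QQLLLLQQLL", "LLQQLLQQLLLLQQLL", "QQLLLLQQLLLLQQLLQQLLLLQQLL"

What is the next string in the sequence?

Each term (from the third on) is the two preceding terms concatenated in order: term 3 = QQ·LL = QQLL.
So term 8 is LLQQLLQQLLLLQQLL·QQLLLLQQLLLLQQLLQQLLLLQQLL.

LLQQLLQQLLLLQQLLQQLLLLQQLLLLQQLLQQLLLLQQLL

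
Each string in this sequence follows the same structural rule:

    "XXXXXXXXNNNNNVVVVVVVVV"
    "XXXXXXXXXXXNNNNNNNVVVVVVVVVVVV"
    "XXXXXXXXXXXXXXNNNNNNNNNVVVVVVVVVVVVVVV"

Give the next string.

XXXXXXXXXXXXXXXXXNNNNNNNNNNNVVVVVVVVVVVVVVVVVV

The n-th term is 3n+2 X's then 2n+1 N's then 3n+3 V's, where the shown terms are n = 2, 3, 4.
Setting n = 5 gives 17, 11, 18 characters in each block.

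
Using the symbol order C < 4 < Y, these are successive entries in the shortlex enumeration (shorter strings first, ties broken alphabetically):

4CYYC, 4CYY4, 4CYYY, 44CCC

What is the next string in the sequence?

44CC4

The successor of 44CCC increments the rightmost position that isn't already Y and resets every position after it to C.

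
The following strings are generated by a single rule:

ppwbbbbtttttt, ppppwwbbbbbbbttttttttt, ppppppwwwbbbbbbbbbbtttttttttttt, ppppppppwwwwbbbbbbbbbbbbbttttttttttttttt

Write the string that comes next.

Reading off run lengths: p runs 2, 4, 6, 8; w runs 1, 2, 3, 4; b runs 4, 7, 10, 13; t runs 6, 9, 12, 15 — each is linear in n (n = 1, 2, …).
At n = 5 the blocks have lengths 10, 5, 16, 18.

ppppppppppwwwwwbbbbbbbbbbbbbbbbtttttttttttttttttt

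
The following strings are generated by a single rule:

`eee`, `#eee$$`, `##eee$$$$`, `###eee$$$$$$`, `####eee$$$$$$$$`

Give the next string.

#####eee$$$$$$$$$$

s(k+1) = #·s(k)·$$, so each term gains # as a prefix and $$ as a suffix.
So the next term is #·####eee$$$$$$$$·$$.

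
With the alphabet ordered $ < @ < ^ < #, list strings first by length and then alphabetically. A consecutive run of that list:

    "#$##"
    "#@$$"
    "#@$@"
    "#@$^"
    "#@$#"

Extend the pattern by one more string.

#@@$

Find the rightmost character of #@$# below #, bump it to the next letter, and reset everything to its right to $.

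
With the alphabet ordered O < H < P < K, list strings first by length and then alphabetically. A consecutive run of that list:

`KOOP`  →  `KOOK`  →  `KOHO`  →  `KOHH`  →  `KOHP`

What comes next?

KOHK

Find the rightmost character of KOHP below K, bump it to the next letter, and reset everything to its right to O.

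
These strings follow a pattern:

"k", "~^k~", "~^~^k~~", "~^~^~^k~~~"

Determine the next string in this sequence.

Every step adds ~^ to the front and ~ to the end of the previous string.
One more step from ~^~^~^k~~~ gives the answer.

~^~^~^~^k~~~~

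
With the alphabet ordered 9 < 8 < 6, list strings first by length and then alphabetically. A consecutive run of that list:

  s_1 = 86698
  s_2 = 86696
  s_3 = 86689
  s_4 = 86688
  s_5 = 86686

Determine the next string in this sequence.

The successor of 86686 increments the rightmost position that isn't already 6 and resets every position after it to 9.

86669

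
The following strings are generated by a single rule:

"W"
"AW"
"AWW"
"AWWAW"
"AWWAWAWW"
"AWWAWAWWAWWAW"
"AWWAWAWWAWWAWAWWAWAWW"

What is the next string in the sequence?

AWWAWAWWAWWAWAWWAWAWWAWWAWAWWAWWAW

This is a Fibonacci-style word recurrence s(k) = s(k−1)·s(k−2): e.g. AW·W = AWW.
Continuing: AWWAWAWWAWWAWAWWAWAWW · AWWAWAWWAWWAW gives term 8.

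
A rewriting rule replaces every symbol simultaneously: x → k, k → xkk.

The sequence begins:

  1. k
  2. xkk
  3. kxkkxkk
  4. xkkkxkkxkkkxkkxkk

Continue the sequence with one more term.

kxkkxkkxkkkxkkxkkkxkkxkkxkkkxkkxkkkxkkxkk

Applying the rule to each of the 17 symbols of xkkkxkkxkkkxkkxkk gives the pieces k xkk xkk xkk k xkk xkk k xkk xkk xkk k xkk xkk k xkk xkk, which concatenate to the answer.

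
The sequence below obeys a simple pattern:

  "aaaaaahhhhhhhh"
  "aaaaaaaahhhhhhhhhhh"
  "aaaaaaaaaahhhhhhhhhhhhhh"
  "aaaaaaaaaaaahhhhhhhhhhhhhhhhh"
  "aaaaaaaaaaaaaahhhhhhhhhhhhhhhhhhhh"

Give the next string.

aaaaaaaaaaaaaaaahhhhhhhhhhhhhhhhhhhhhhh

Reading off run lengths: a runs 6, 8, 10, 12, 14; h runs 8, 11, 14, 17, 20 — each is linear in n, where the shown terms are n = 3, 4, 5, 6, 7.
For the next term, n = 8, so the run lengths are 16, 23.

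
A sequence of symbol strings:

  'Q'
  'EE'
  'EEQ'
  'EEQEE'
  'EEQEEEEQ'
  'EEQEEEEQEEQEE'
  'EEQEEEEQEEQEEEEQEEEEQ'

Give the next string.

Each term (from the third on) is the previous term followed by the one before it: term 3 = EE·Q = EEQ.
The next term joins EEQEEEEQEEQEEEEQEEEEQ and EEQEEEEQEEQEE.

EEQEEEEQEEQEEEEQEEEEQEEQEEEEQEEQEE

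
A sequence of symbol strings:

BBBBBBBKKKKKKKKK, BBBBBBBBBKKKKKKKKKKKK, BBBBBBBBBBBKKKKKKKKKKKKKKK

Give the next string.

BBBBBBBBBBBBBKKKKKKKKKKKKKKKKKK

Reading off run lengths: B runs 7, 9, 11; K runs 9, 12, 15 — each is linear in n, where the shown terms are n = 3, 4, 5.
At n = 6 the blocks have lengths 13, 18.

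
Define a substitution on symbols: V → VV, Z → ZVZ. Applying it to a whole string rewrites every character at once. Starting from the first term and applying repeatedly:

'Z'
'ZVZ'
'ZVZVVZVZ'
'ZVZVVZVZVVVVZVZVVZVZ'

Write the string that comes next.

Replace each of the 20 characters of ZVZVVZVZVVVVZVZVVZVZ in place — ZVZ VV ZVZ VV VV ZVZ VV ZVZ VV VV VV VV ZVZ VV ZVZ VV VV ZVZ VV ZVZ — and concatenate.

ZVZVVZVZVVVVZVZVVZVZVVVVVVVVZVZVVZVZVVVVZVZVVZVZ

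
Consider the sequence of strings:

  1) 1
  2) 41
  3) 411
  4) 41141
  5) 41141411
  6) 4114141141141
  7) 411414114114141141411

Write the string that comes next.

4114141141141411414114114141141141

This is a Fibonacci-style word recurrence s(k) = s(k−1)·s(k−2): e.g. 41·1 = 411.
So term 8 is 411414114114141141411·4114141141141.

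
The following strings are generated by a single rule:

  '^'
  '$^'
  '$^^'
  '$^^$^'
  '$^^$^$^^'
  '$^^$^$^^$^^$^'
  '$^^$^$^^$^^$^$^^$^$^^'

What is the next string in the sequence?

From term 3 onward, concatenate the last term with the second-to-last: $^·^ = $^^, $^^·$^ = $^^$^, …
Continuing: $^^$^$^^$^^$^$^^$^$^^ · $^^$^$^^$^^$^ gives term 8.

$^^$^$^^$^^$^$^^$^$^^$^^$^$^^$^^$^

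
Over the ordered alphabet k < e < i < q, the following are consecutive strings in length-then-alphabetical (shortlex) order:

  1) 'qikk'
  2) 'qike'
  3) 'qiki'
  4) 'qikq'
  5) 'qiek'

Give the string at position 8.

qieq

Continuing the enumeration 3 steps past qiek: qiek → qiee → qiei → (answer).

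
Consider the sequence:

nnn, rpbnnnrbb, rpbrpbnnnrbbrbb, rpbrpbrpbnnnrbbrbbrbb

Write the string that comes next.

s(k+1) = rpb·s(k)·rbb, so each term gains rpb as a prefix and rbb as a suffix.
One more step from rpbrpbrpbnnnrbbrbbrbb gives the answer.

rpbrpbrpbrpbnnnrbbrbbrbbrbb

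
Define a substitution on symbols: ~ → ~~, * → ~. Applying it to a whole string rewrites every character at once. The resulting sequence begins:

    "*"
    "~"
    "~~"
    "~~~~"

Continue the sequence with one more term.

Apply φ to ~~~~ symbol by symbol: ~→~~, ~→~~, ~→~~, ~→~~; joined: ~~ ~~ ~~ ~~.

~~~~~~~~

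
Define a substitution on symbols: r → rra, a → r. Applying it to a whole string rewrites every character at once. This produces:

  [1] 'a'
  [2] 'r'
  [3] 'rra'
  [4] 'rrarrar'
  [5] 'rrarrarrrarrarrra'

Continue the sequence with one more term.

Rewriting the 17 symbols of rrarrarrrarrarrra one by one yields rra rra r rra rra r rra rra rra r rra rra r rra rra rra r; concatenated:

rrarrarrrarrarrrarrarrarrrarrarrrarrarrar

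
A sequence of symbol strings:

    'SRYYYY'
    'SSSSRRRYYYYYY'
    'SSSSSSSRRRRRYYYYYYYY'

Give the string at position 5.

SSSSSSSSSSSSSRRRRRRRRRYYYYYYYYYYYY

Each string has the form S^{3n-2} R^{2n-1} Y^{2n+2} (n = 1, 2, …).
Setting n = 5 gives 13, 9, 12 characters in each block.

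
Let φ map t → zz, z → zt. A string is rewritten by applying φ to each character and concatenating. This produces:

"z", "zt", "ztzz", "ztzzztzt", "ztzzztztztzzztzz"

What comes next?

Rewriting the 16 symbols of ztzzztztztzzztzz one by one yields zt zz zt zt zt zz zt zz zt zz zt zt zt zz zt zt; concatenated:

ztzzztztztzzztzzztzzztztztzzztzt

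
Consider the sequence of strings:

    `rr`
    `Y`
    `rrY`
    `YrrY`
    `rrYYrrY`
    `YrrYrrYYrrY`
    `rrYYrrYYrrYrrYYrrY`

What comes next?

Each term (from the third on) is the two preceding terms concatenated in order: term 3 = rr·Y = rrY.
Continuing: YrrYrrYYrrY · rrYYrrYYrrYrrYYrrY gives term 8.

YrrYrrYYrrYrrYYrrYYrrYrrYYrrY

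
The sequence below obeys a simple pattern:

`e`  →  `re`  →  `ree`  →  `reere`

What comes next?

reereree

Each term (from the third on) is the previous term followed by the one before it: term 3 = re·e = ree.
Continuing: reere · ree gives term 5.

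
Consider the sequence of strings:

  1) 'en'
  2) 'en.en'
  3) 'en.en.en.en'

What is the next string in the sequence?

s(k+1) = s(k)·.·s(k) — each term doubles the last with '.' between the halves.
Doubling en.en.en.en with '.' between the halves:

en.en.en.en.en.en.en.en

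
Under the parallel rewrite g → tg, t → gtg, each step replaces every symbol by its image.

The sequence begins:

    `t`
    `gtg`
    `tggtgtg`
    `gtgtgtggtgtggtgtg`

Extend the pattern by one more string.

Rewriting the 17 symbols of gtgtgtggtgtggtgtg one by one yields tg gtg tg gtg tg gtg tg tg gtg tg gtg tg tg gtg tg gtg tg; concatenated:

tggtgtggtgtggtgtgtggtgtggtgtgtggtgtggtgtg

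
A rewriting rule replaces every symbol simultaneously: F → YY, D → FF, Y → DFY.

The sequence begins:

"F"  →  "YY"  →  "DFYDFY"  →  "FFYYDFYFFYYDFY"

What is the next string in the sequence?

φ(FFYYDFYFFYYDFY) expands symbol-by-symbol to YY YY DFY DFY FF YY DFY YY YY DFY DFY FF YY DFY; joining the 14 pieces gives the next term.

YYYYDFYDFYFFYYDFYYYYYDFYDFYFFYYDFY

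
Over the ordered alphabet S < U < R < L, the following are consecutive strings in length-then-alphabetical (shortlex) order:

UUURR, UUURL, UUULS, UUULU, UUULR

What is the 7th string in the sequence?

Stepping forward 2 times from UUULR: UUULR → UUULL, then the target.

UURSS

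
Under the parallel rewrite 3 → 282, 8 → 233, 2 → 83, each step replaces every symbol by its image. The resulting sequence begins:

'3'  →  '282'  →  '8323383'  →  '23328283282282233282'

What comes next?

Rewriting the 20 symbols of 23328283282282233282 one by one yields 83 282 282 83 233 83 233 282 83 233 83 83 233 83 83 282 282 83 233 83; concatenated:

83282282832338323328283233838323383832822828323383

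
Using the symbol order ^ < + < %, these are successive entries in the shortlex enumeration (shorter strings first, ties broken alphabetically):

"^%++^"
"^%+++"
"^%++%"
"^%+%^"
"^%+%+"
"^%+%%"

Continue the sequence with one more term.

Treat ^%+%% as a base-3 numeral over the given alphabet and add one, carrying through any trailing %'s.

^%%^^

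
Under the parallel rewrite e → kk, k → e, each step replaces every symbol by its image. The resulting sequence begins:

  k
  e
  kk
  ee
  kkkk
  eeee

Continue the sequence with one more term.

Expanding eeee: e→kk, e→kk, e→kk, e→kk. Concatenated: kk kk kk kk.

kkkkkkkk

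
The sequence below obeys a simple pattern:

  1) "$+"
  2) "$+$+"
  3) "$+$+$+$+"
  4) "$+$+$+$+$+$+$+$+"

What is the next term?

s(k+1) = s(k)·s(k) — each term doubles the last.
One more doubling of $+$+$+$+$+$+$+$+ gives the answer.

$+$+$+$+$+$+$+$+$+$+$+$+$+$+$+$+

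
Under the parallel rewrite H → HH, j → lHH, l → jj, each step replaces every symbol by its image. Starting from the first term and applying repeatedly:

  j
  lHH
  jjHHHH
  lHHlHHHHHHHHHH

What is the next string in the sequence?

jjHHHHjjHHHHHHHHHHHHHHHHHHHH

φ(lHHlHHHHHHHHHH) expands symbol-by-symbol to jj HH HH jj HH HH HH HH HH HH HH HH HH HH; joining the 14 pieces gives the next term.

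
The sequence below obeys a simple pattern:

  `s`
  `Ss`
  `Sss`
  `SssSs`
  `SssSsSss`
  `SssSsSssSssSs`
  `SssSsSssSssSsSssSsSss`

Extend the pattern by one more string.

SssSsSssSssSsSssSsSssSssSsSssSssSs

This is a Fibonacci-style word recurrence s(k) = s(k−1)·s(k−2): e.g. Ss·s = Sss.
The next term joins SssSsSssSssSsSssSsSss and SssSsSssSssSs.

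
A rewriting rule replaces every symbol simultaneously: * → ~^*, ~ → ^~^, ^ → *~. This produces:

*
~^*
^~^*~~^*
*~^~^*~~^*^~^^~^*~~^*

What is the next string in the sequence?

~^*^~^*~^~^*~~^*^~^^~^*~~^**~^~^*~*~^~^*~~^*^~^^~^*~~^*

φ(*~^~^*~~^*^~^^~^*~~^*) expands symbol-by-symbol to ~^* ^~^ *~ ^~^ *~ ~^* ^~^ ^~^ *~ ~^* *~ ^~^ *~ *~ ^~^ *~ ~^* ^~^ ^~^ *~ ~^*; joining the 21 pieces gives the next term.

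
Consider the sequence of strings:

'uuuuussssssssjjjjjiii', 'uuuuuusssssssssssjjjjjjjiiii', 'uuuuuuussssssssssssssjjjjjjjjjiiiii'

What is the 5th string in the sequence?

Reading off run lengths: u runs 5, 6, 7; s runs 8, 11, 14; j runs 5, 7, 9; i runs 3, 4, 5 — each is linear in n, where the shown terms are n = 3, 4, 5.
At n = 7 the blocks have lengths 9, 20, 13, 7.

uuuuuuuuussssssssssssssssssssjjjjjjjjjjjjjiiiiiii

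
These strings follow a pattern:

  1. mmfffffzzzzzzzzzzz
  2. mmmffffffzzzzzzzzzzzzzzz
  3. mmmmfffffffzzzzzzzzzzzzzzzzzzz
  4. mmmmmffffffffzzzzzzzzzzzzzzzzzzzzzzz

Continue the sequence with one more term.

The n-th term is n-1 m's then n+2 f's then 4n-1 z's, where the shown terms are n = 3, 4, 5, 6.
For the next term, n = 7, so the run lengths are 6, 9, 27.

mmmmmmfffffffffzzzzzzzzzzzzzzzzzzzzzzzzzzz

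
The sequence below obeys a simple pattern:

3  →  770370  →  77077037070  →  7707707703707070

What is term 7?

s(k+1) = 770·s(k)·70, so each term gains 770 as a prefix and 70 as a suffix.
From 7707707703707070, 3 further steps: 7707707703707070 → 770770770770370707070 → 77077077077077037070707070 → (answer).

7707707707707707703707070707070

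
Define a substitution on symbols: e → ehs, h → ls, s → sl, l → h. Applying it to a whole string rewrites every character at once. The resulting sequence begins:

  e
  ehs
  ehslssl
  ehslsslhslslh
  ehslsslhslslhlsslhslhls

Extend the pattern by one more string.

ehslsslhslslhlsslhslhlshslslhlsslhlshsl

Replace each of the 23 characters of ehslsslhslslhlsslhslhls in place — ehs ls sl h sl sl h ls sl h sl h ls h sl sl h ls sl h ls h sl — and concatenate.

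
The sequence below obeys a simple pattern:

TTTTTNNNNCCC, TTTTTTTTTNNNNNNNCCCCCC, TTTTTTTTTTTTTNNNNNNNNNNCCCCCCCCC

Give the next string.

Term n consists of 4n+1 T's, followed by 3n+1 N's, followed by 3n C's (n = 1, 2, …).
Setting n = 4 gives 17, 13, 12 characters in each block.

TTTTTTTTTTTTTTTTTNNNNNNNNNNNNNCCCCCCCCCCCC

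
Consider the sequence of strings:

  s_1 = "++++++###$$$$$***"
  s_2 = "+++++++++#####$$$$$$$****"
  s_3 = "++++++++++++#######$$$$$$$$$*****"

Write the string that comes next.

Reading off run lengths: + runs 6, 9, 12; # runs 3, 5, 7; $ runs 5, 7, 9; * runs 3, 4, 5 — each is linear in n (n = 1, 2, …).
At n = 4 the blocks have lengths 15, 9, 11, 6.

+++++++++++++++#########$$$$$$$$$$$******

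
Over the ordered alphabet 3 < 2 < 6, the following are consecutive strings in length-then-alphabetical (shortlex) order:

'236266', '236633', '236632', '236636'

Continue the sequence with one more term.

236623

The successor of 236636 increments the rightmost position that isn't already 6 and resets every position after it to 3.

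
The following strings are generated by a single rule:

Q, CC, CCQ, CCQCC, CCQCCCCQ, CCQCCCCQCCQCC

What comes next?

CCQCCCCQCCQCCCCQCCCCQ

Each term (from the third on) is the previous term followed by the one before it: term 3 = CC·Q = CCQ.
The next term joins CCQCCCCQCCQCC and CCQCCCCQ.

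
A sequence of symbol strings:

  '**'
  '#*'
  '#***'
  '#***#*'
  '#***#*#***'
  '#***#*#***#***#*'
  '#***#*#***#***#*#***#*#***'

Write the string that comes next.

#***#*#***#***#*#***#*#***#***#*#***#***#*

From term 3 onward, concatenate the last term with the second-to-last: #*·** = #***, #***·#* = #***#*, …
Continuing: #***#*#***#***#*#***#*#*** · #***#*#***#***#* gives term 8.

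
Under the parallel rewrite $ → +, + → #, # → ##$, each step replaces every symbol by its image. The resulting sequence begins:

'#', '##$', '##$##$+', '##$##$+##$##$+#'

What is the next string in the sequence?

Replace each of the 15 characters of ##$##$+##$##$+# in place — ##$ ##$ + ##$ ##$ + # ##$ ##$ + ##$ ##$ + # ##$ — and concatenate.

##$##$+##$##$+###$##$+##$##$+###$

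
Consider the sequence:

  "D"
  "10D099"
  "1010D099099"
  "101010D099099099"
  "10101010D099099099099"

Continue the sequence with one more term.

1010101010D099099099099099

s(k+1) = 10·s(k)·099, so each term gains 10 as a prefix and 099 as a suffix.
One more step from 10101010D099099099099 gives the answer.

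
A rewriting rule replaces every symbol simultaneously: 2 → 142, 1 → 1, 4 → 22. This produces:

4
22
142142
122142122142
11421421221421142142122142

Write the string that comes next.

Rewriting the 26 symbols of 11421421221421142142122142 one by one yields 1 1 22 142 1 22 142 1 142 142 1 22 142 1 1 22 142 1 22 142 1 142 142 1 22 142; concatenated:

1122142122142114214212214211221421221421142142122142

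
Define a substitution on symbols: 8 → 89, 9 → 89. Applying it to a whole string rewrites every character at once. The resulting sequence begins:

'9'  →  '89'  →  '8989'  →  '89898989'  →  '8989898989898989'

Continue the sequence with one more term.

Rewriting the 16 symbols of 8989898989898989 one by one yields 89 89 89 89 89 89 89 89 89 89 89 89 89 89 89 89; concatenated:

89898989898989898989898989898989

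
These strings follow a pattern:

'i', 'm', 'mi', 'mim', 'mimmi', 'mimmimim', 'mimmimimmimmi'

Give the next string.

mimmimimmimmimimmimim

From term 3 onward, concatenate the last term with the second-to-last: m·i = mi, mi·m = mim, …
So term 8 is mimmimimmimmi·mimmimim.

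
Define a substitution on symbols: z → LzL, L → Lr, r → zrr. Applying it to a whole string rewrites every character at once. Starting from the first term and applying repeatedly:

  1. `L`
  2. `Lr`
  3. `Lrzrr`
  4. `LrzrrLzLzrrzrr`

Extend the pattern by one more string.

Rewriting the 14 symbols of LrzrrLzLzrrzrr one by one yields Lr zrr LzL zrr zrr Lr LzL Lr LzL zrr zrr LzL zrr zrr; concatenated:

LrzrrLzLzrrzrrLrLzLLrLzLzrrzrrLzLzrrzrr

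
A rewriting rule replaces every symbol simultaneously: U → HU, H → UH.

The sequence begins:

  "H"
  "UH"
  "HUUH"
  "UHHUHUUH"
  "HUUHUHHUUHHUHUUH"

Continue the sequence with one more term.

UHHUHUUHHUUHUHHUHUUHUHHUUHHUHUUH

Applying the rule to each of the 16 symbols of HUUHUHHUUHHUHUUH gives the pieces UH HU HU UH HU UH UH HU HU UH UH HU UH HU HU UH, which concatenate to the answer.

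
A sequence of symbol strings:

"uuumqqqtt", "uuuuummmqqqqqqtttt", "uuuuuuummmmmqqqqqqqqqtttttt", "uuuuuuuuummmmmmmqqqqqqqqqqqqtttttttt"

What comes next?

uuuuuuuuuuummmmmmmmmqqqqqqqqqqqqqqqtttttttttt

Reading off run lengths: u runs 3, 5, 7, 9; m runs 1, 3, 5, 7; q runs 3, 6, 9, 12; t runs 2, 4, 6, 8 — each is linear in n (n = 1, 2, …).
Setting n = 5 gives 11, 9, 15, 10 characters in each block.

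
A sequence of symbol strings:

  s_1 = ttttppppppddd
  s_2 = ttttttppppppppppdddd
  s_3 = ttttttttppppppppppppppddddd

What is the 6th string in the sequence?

Reading off run lengths: t runs 4, 6, 8; p runs 6, 10, 14; d runs 3, 4, 5 — each is linear in n, where the shown terms are n = 2, 3, 4.
For term 6, n = 7, so the run lengths are 14, 26, 8.

ttttttttttttttppppppppppppppppppppppppppdddddddd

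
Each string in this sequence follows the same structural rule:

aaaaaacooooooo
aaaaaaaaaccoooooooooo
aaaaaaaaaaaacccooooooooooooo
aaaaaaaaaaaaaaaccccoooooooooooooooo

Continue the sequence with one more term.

Each string has the form a^{3n} c^{n-1} o^{3n+1}, where the shown terms are n = 2, 3, 4, 5.
For the next term, n = 6, so the run lengths are 18, 5, 19.

aaaaaaaaaaaaaaaaaacccccooooooooooooooooooo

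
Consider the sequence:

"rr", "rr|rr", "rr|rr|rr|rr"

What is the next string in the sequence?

Every step duplicates the string with '|' between the halves.
Doubling rr|rr|rr|rr with '|' between the halves:

rr|rr|rr|rr|rr|rr|rr|rr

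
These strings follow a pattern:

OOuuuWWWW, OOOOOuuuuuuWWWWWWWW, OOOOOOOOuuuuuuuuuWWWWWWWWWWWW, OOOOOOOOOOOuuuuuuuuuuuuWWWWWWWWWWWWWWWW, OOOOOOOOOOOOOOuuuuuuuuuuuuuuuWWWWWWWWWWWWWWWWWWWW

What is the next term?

Term n consists of 3n-1 O's, followed by 3n u's, followed by 4n W's (n = 1, 2, …).
At n = 6 the blocks have lengths 17, 18, 24.

OOOOOOOOOOOOOOOOOuuuuuuuuuuuuuuuuuuWWWWWWWWWWWWWWWWWWWWWWWW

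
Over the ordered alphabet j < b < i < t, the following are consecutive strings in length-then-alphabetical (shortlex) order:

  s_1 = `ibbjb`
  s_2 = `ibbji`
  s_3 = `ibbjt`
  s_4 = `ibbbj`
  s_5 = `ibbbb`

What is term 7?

Continuing the enumeration 2 steps past ibbbb: ibbbb → ibbbi → (answer).

ibbbt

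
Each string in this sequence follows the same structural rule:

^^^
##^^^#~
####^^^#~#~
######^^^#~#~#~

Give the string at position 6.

Each term wraps the previous one in ## on the left and #~ on the right.
From ######^^^#~#~#~, 2 further steps: ######^^^#~#~#~ → ########^^^#~#~#~#~ → (answer).

##########^^^#~#~#~#~#~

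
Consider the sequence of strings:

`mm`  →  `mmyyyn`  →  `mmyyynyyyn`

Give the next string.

Each term is the previous one with yyyn appended.
So the next term is mmyyynyyyn·yyyn.

mmyyynyyynyyyn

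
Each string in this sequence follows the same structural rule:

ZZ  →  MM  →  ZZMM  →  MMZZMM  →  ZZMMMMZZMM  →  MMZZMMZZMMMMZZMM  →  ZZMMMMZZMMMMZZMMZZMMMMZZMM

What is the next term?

MMZZMMZZMMMMZZMMZZMMMMZZMMMMZZMMZZMMMMZZMM

This is a Fibonacci-style word recurrence s(k) = s(k−2)·s(k−1): e.g. ZZ·MM = ZZMM.
The next term joins MMZZMMZZMMMMZZMM and ZZMMMMZZMMMMZZMMZZMMMMZZMM.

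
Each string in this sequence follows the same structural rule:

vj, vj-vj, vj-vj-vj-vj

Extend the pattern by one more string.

s(k+1) = s(k)·-·s(k) — each term doubles the last with '-' between the halves.
So the next term is two copies of vj-vj-vj-vj with '-' between the halves.

vj-vj-vj-vj-vj-vj-vj-vj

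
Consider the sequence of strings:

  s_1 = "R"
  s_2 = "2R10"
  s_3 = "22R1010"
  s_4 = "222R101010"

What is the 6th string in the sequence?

s(k+1) = 2·s(k)·10, so each term gains 2 as a prefix and 10 as a suffix.
From 222R101010, 2 further steps: 222R101010 → 2222R10101010 → (answer).

22222R1010101010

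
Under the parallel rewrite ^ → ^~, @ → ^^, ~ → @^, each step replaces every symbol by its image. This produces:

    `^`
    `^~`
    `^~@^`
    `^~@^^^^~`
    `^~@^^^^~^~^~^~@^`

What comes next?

Applying the rule to each of the 16 symbols of ^~@^^^^~^~^~^~@^ gives the pieces ^~ @^ ^^ ^~ ^~ ^~ ^~ @^ ^~ @^ ^~ @^ ^~ @^ ^^ ^~, which concatenate to the answer.

^~@^^^^~^~^~^~@^^~@^^~@^^~@^^^^~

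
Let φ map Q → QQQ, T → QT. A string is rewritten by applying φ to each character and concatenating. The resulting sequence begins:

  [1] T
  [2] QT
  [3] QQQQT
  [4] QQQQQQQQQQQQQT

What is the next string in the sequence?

φ(QQQQQQQQQQQQQT) expands symbol-by-symbol to QQQ QQQ QQQ QQQ QQQ QQQ QQQ QQQ QQQ QQQ QQQ QQQ QQQ QT; joining the 14 pieces gives the next term.

QQQQQQQQQQQQQQQQQQQQQQQQQQQQQQQQQQQQQQQQT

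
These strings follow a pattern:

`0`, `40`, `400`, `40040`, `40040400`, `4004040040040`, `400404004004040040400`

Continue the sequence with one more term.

From term 3 onward, concatenate the last term with the second-to-last: 40·0 = 400, 400·40 = 40040, …
Continuing: 400404004004040040400 · 4004040040040 gives term 8.

4004040040040400404004004040040040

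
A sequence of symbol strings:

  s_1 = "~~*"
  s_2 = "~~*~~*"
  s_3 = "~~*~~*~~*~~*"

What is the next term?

~~*~~*~~*~~*~~*~~*~~*~~*

Each string is two copies of the previous one concatenated.
One more doubling of ~~*~~*~~*~~* gives the answer.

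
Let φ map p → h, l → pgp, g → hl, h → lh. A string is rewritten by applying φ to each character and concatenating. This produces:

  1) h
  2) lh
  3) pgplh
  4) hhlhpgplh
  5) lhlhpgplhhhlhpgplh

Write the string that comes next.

Replace each of the 18 characters of lhlhpgplhhhlhpgplh in place — pgp lh pgp lh h hl h pgp lh lh lh pgp lh h hl h pgp lh — and concatenate.

pgplhpgplhhhlhpgplhlhlhpgplhhhlhpgplh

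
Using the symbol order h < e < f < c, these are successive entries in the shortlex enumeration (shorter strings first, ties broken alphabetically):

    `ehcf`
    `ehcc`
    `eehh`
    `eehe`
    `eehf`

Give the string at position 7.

eeeh

Advancing 2 positions from eehf through eehf → eehc reaches term 7.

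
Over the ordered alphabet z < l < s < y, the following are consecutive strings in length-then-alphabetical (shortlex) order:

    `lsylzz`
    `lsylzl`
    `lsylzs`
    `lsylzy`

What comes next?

Find the rightmost character of lsylzy below y, bump it to the next letter, and reset everything to its right to z.

lsyllz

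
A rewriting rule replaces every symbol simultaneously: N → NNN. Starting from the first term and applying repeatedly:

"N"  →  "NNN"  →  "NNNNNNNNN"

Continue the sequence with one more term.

NNNNNNNNNNNNNNNNNNNNNNNNNNN

Expanding NNNNNNNNN: N→NNN, N→NNN, N→NNN, N→NNN, N→NNN, N→NNN, N→NNN, N→NNN, N→NNN. Concatenated: NNN NNN NNN NNN NNN NNN NNN NNN NNN.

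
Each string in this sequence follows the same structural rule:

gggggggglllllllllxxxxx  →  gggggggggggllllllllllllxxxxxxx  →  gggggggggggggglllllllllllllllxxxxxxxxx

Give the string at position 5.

gggggggggggggggggggglllllllllllllllllllllxxxxxxxxxxxxx

Each string has the form g^{3n+2} l^{3n+3} x^{2n+1}, where the shown terms are n = 2, 3, 4.
At n = 6 the blocks have lengths 20, 21, 13.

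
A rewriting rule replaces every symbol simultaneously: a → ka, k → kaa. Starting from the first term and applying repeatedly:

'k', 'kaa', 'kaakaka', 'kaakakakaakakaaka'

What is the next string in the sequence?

Replace each of the 17 characters of kaakakakaakakaaka in place — kaa ka ka kaa ka kaa ka kaa ka ka kaa ka kaa ka ka kaa ka — and concatenate.

kaakakakaakakaakakaakakakaakakaakakakaaka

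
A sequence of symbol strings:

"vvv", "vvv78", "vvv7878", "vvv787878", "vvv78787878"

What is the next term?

The strings grow by a fixed suffix 78 each time.
So the next term is vvv78787878·78.

vvv7878787878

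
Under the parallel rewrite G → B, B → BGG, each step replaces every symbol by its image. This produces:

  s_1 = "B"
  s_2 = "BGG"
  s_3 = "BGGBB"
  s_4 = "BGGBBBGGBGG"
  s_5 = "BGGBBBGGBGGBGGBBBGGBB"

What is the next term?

φ(BGGBBBGGBGGBGGBBBGGBB) expands symbol-by-symbol to BGG B B BGG BGG BGG B B BGG B B BGG B B BGG BGG BGG B B BGG BGG; joining the 21 pieces gives the next term.

BGGBBBGGBGGBGGBBBGGBBBGGBBBGGBGGBGGBBBGGBGG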